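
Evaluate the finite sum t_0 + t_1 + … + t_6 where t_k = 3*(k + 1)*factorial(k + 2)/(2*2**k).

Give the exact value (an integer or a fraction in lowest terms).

The ratio is (k + 2)*(k + 3)/(2*(k + 1)).
So A=k/2 + 3/2 and B=1, with C=k + 1.
Solve (k/2 + 3/2)·f(k+1) − (1)·f(k) = k + 1.
Degrees (1,0,1) ⇒ d ≤ 0.
A polynomial solution: f(k) = 2.
Get s_k = R·t_k = 3*factorial(k + 2)/2**k with R(k) = B(k−1)f(k)/C(k) = 2/(k + 1).
Δs = 3*(k + 1)*factorial(k + 2)/(2*2**k), as required.
Σ_(k=0)^(6) t_k = s_(7) − s_(0) = 8505 − (6) = 8499.

Σ = 8499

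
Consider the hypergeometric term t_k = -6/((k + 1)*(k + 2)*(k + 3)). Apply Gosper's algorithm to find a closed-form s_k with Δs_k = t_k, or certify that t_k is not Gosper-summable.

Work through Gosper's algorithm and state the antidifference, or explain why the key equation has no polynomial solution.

Ratio r(k) = (k + 1)/(k + 4).
Factor: A=k + 1; B=k + 4; C=1.
Need (k + 1)·f(k+1) − (k + 3)·f(k) = 1.
deg f ≤ 2 (via 1,1,0).
A polynomial solution: f(k) = k*(k + 3)/4.
Certificate R = B(k−1)f/C = k*(k + 3)**2/4 gives s_k = 3*k*(-k - 3)/(2*(k + 1)*(k + 2)).
Verify: -6/(k**3 + 6*k**2 + 11*k + 6) matches t_k.

s_k = 3*k*(-k - 3)/(2*(k + 1)*(k + 2))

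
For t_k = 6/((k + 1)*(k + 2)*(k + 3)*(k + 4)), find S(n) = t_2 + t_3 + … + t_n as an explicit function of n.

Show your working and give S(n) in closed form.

S(n) = (n**3 + 9*n**2 + 26*n - 36)/(30*(n**3 + 9*n**2 + 26*n + 24))

t_(k+1)/t_k = (k + 1)/(k + 5).
Factor: A=k + 1; B=k + 5; C=1.
Solve (k + 1)·f(k+1) − (k + 4)·f(k) = 1.
d = 3 from the (1,1,0) case.
Solving with deg f ≤ 3: f(k) = k*(k**2 + 6*k + 11)/18.
Then R = B(k−1)f/C = k*(k + 4)*(k**2 + 6*k + 11)/18, so s_k = R(k)·t_k = k*(k**2 + 6*k + 11)/(3*(k + 1)*(k + 2)*(k + 3)).
s_(k+1) − s_k = 6/(k**4 + 10*k**3 + 35*k**2 + 50*k + 24) = t_k.
Σ_(k=2)^n t_k = s_(n+1) − s_(2) = ((n**3 + 9*n**2 + 26*n + 18)/(3*(n**3 + 9*n**2 + 26*n + 24))) − (3/10), i.e. (n**3 + 9*n**2 + 26*n - 36)/(30*(n**3 + 9*n**2 + 26*n + 24)).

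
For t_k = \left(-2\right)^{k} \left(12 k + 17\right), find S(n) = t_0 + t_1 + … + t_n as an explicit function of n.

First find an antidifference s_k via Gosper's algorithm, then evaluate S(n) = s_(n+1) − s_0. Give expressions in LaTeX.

The ratio is 2*(-12*k - 29)/(12*k + 17).
A = -2, B = 1, C = k + 17/12.
Need (-2)·f(k+1) − (1)·f(k) = k + 17/12.
Bound: deg f ≤ 1.
Match coefficients ⇒ f(k) = -(4*k + 3)/12.
R(k) = B(k−1)·f(k)/C(k) = -(4*k + 3)/(12*k + 17); s_k = R·t_k = (-2)**k*(-4*k - 3).
Δs = (-2)**k*(12*k + 17), as required.
s_(n+1) = 2*(-2)**n*(4*n + 7) and s_(0) = -3, so S(n) = 8*(-2)**n*n + 14*(-2)**n + 3.

S(n) = 8 \left(-2\right)^{n} n + 14 \left(-2\right)^{n} + 3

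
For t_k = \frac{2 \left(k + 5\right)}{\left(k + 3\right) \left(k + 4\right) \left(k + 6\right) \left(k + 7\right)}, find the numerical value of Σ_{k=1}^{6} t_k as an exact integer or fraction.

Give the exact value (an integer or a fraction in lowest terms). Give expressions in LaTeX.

Step 1: r(k) = (k + 3)*(k + 6)**2/((k + 5)**2*(k + 8)).
A = k + 3, B = k + 8, C = k**2 + 10*k + 25.
Need (k + 3)·f(k+1) − (k + 7)·f(k) = k**2 + 10*k + 25.
From deg A=1, deg B=1, deg C=2: d=4.
Coefficient equations give f(k) = k*(k + 4)*(k + 5)*(k + 9)/36.
Get s_k = R·t_k = k*(k + 9)/(18*(k**2 + 9*k + 18)) with R(k) = B(k−1)f(k)/C(k) = k*(k + 4)*(k + 7)*(k + 9)/(36*(k + 5)).
Verify: 2*(k + 5)/(k**4 + 20*k**3 + 145*k**2 + 450*k + 504) matches t_k.
Sum = s_(7) − s_(1); s_(7) = 28/585, s_(1) = 5/252 ⇒ 51/1820.

Σ = 51/1820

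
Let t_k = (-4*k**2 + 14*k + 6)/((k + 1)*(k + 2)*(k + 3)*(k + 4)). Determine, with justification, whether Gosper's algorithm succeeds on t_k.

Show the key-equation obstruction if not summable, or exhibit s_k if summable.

Ratio r(k) = (k + 1)*(7*k - 2*(k + 1)**2 + 10)/((k + 5)*(-2*k**2 + 7*k + 3)).
So A=k + 1 and B=k + 5, with C=k**2 - 7*k/2 - 3/2.
f must satisfy (k + 1)·f(k+1) − (k + 4)·f(k) = k**2 - 7*k/2 - 3/2.
Degrees (1,1,2) ⇒ d ≤ 3.
Solving with deg f ≤ 3: f(k) = -k*(k**2 + 30*k + 5)/24.
So s_k = (B(k−1)f/C)·t_k = (-k*(k + 4)*(k**2 + 30*k + 5)/(12*(2*k**2 - 7*k - 3)))·t_k = k*(k**2 + 30*k + 5)/(6*(k + 1)*(k + 2)*(k + 3)).
Verify: 2*(-2*k**2 + 7*k + 3)/(k**4 + 10*k**3 + 35*k**2 + 50*k + 24) matches t_k.

Yes. s_k = k*(k**2 + 30*k + 5)/(6*(k + 1)*(k + 2)*(k + 3)).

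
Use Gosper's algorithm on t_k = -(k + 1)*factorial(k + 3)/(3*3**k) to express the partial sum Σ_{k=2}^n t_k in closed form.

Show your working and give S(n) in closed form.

t_(k+1)/t_k = (k + 2)*(k + 4)/(3*(k + 1)).
Take A(k)=k/3 + 4/3, B(k)=1, C(k)=k + 1.
Set up (k/3 + 4/3)·f(k+1) − (1)·f(k) − (k + 1) = 0.
Bound: deg f ≤ 0.
A polynomial solution: f(k) = 3.
Certificate R = B(k−1)f/C = 3/(k + 1) gives s_k = -factorial(k + 3)/3**k.
Verify: -(k + 1)*factorial(k + 3)/(3*3**k) matches t_k.
Σ_(k=2)^n t_k = s_(n+1) − s_(2) = (-3**(-n - 1)*factorial(n + 4)) − (-40/3), i.e. 40/3 - factorial(n + 4)/(3*3**n).

S(n) = 40/3 - factorial(n + 4)/(3*3**n)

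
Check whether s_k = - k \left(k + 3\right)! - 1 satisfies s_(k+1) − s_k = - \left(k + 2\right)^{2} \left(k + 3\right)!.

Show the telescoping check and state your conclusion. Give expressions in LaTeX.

s_(k+1) = -(k + 1)*factorial(k + 4) - 1
s_(k+1) − s_k = -(k + 2)**2*factorial(k + 3)
(s_(k+1) − s_k) − t_k = 0

Valid — Δs_k = t_k.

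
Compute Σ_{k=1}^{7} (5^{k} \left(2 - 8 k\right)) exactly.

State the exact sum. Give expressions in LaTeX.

Ratio r(k) = 5*(4*k + 3)/(4*k - 1).
Normal form (A,B,C) = (5, 1, k - 1/4).
Set up (5)·f(k+1) − (1)·f(k) − (k - 1/4) = 0.
deg f ≤ 1 (via 0,0,1).
A polynomial solution: f(k) = (2*k - 3)/8.
R(k) = B(k−1)·f(k)/C(k) = (2*k - 3)/(2*(4*k - 1)); s_k = R·t_k = 5**k*(3 - 2*k).
s_(k+1) − s_k = 5**k*(2 - 8*k) = t_k.
Σ_(k=1)^(7) t_k = s_(8) − s_(1) = -5078125 − (5) = -5078130.

Σ = -5078130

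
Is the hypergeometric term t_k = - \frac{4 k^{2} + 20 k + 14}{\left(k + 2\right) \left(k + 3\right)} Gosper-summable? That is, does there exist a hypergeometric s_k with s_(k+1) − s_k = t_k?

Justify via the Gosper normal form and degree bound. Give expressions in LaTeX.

r(k) = (k + 2)*(10*k + 2*(k + 1)**2 + 17)/((k + 4)*(2*k**2 + 10*k + 7)) after simplifying.
A = k + 2, B = k + 4, C = k**2 + 5*k + 7/2.
Key eq: (k + 2)·f(k+1) = (k + 3)·f(k) + (k**2 + 5*k + 7/2).
Degrees (1,1,2) ⇒ d ≤ 2.
Match coefficients ⇒ f(k) = k*(4*k + 3)/4.
Get s_k = R·t_k = -k*(4*k + 3)/(k + 2) with R(k) = B(k−1)f(k)/C(k) = k*(k + 3)*(4*k + 3)/(2*(2*k**2 + 10*k + 7)).
Δs = 2*(-2*k**2 - 10*k - 7)/(k**2 + 5*k + 6), as required.

Yes. s_k = - \frac{k \left(4 k + 3\right)}{k + 2}.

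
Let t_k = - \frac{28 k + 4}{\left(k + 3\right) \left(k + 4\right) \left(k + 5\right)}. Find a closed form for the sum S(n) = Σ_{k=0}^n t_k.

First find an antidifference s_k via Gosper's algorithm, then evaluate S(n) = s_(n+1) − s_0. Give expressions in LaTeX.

t_(k+1)/t_k = (k + 3)*(7*k + 8)/((k + 6)*(7*k + 1)).
Take A(k)=k + 3, B(k)=k + 6, C(k)=k + 1/7.
f must satisfy (k + 3)·f(k+1) − (k + 5)·f(k) = k + 1/7.
Degrees (1,1,1) ⇒ d ≤ 2.
A polynomial solution: f(k) = k*(11*k - 7)/84.
Get s_k = R·t_k = -k*(11*k - 7)/(3*(k + 3)*(k + 4)) with R(k) = B(k−1)f(k)/C(k) = k*(k + 5)*(11*k - 7)/(12*(7*k + 1)).
Verify: 4*(-7*k - 1)/(k**3 + 12*k**2 + 47*k + 60) matches t_k.
s_(n+1) = (-11*n**2 - 15*n - 4)/(3*(n**2 + 9*n + 20)) and s_(0) = 0, so S(n) = (-11*n**2 - 15*n - 4)/(3*(n**2 + 9*n + 20)).

S(n) = \frac{- 11 n^{2} - 15 n - 4}{3 \left(n^{2} + 9 n + 20\right)}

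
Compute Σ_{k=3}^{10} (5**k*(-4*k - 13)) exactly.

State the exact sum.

t_(k+1)/t_k = 5*(4*k + 17)/(4*k + 13).
Gosper form: A/B · C(k+1)/C(k) with A=5, B=1, C=k + 13/4.
Set up (5)·f(k+1) − (1)·f(k) − (k + 13/4) = 0.
From deg A=0, deg B=0, deg C=1: d=1.
Coefficient equations give f(k) = (k + 2)/4.
R(k) = B(k−1)·f(k)/C(k) = (k + 2)/(4*k + 13); s_k = R·t_k = 5**k*(-k - 2).
s_(k+1) − s_k = 5**k*(-4*k - 13) = t_k.
Sum = s_(11) − s_(3); s_(11) = -634765625, s_(3) = -625 ⇒ -634765000.

Σ = -634765000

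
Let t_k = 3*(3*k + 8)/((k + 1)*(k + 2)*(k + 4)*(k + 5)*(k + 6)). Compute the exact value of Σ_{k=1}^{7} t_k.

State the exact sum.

Σ = 28/585

t_(k+1)/t_k = (k + 1)*(k + 4)*(3*k + 11)/((k + 3)*(k + 7)*(3*k + 8)).
So A=k + 1 and B=k + 7, with C=k**2 + 17*k/3 + 8.
Set up (k + 1)·f(k+1) − (k + 6)·f(k) − (k**2 + 17*k/3 + 8) = 0.
Degrees (1,1,2) ⇒ d ≤ 5.
Solve for f: f(k) = k*(k + 2)*(k + 3)*(k**2 + 10*k + 29)/60 (degree 5 ≤ 5).
Get s_k = R·t_k = 3*k*(k**2 + 10*k + 29)/(20*(k**3 + 10*k**2 + 29*k + 20)) with R(k) = B(k−1)f(k)/C(k) = k*(k + 2)*(k + 6)*(k**2 + 10*k + 29)/(20*(3*k + 8)).
s_(k+1) − s_k = 3*(3*k + 8)/(k**5 + 18*k**4 + 121*k**3 + 372*k**2 + 508*k + 240) = t_k.
Σ_(k=1)^(7) t_k = s_(8) − s_(1) = 173/1170 − (1/10) = 28/585.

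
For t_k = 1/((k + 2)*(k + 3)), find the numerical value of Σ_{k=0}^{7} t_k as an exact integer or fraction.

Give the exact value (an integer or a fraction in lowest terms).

Compute t_(k+1)/t_k: get (k + 2)/(k + 4).
Take A(k)=k + 2, B(k)=k + 4, C(k)=1.
Key eq: (k + 2)·f(k+1) = (k + 3)·f(k) + (1).
d = 1 from the (1,1,0) case.
Match coefficients ⇒ f(k) = k/2.
Certificate R = B(k−1)f/C = k*(k + 3)/2 gives s_k = k/(2*(k + 2)).
s_(k+1) − s_k = 1/(k**2 + 5*k + 6) = t_k.
Sum = s_(8) − s_(0); s_(8) = 2/5, s_(0) = 0 ⇒ 2/5.

Σ = 2/5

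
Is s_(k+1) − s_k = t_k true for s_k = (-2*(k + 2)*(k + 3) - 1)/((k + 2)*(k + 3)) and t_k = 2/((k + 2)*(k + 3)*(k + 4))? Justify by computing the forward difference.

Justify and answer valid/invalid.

valid; difference matches t_k

s_(k+1) = (-2*(k + 3)*(k + 4) - 1)/((k + 3)*(k + 4))
s_(k+1) − s_k = 2/(k**3 + 9*k**2 + 26*k + 24)
(s_(k+1) − s_k) − t_k = 0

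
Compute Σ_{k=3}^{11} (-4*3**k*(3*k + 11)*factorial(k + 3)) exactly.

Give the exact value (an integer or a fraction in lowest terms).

r(k) = 3*(k + 4)*(3*k + 14)/(3*k + 11) after simplifying.
Gosper form: A/B · C(k+1)/C(k) with A=3*k + 12, B=1, C=k + 11/3.
Set up (3*k + 12)·f(k+1) − (1)·f(k) − (k + 11/3) = 0.
Bound: deg f ≤ 0.
Coefficient equations give f(k) = 1/3.
Get s_k = R·t_k = -4*3**k*factorial(k + 3) with R(k) = B(k−1)f(k)/C(k) = 1/(3*k + 11).
Verify: -4*3**k*(3*k + 11)*factorial(k + 3) matches t_k.
Evaluate s at k=12 and k=3: -2779807095217152000 and -77760; difference -2779807095217074240.

Σ = -2779807095217074240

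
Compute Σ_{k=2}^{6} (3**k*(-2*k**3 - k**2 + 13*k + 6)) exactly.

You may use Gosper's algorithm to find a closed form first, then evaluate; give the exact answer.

Σ = -336852

r(k) = 3*(2*k**3 + 7*k**2 - 5*k - 16)/(2*k**3 + k**2 - 13*k - 6) after simplifying.
A = 3, B = 1, C = k**3 + k**2/2 - 13*k/2 - 3.
Key eq: (3)·f(k+1) = (1)·f(k) + (k**3 + k**2/2 - 13*k/2 - 3).
Bound: deg f ≤ 3.
Coefficient equations give f(k) = k*(k**2 - 4*k + 1)/2.
So s_k = (B(k−1)f/C)·t_k = (k*(k**2 - 4*k + 1)/(2*k**3 + k**2 - 13*k - 6))·t_k = 3**k*k*(-k**2 + 4*k - 1).
Δs = 3**k*(-2*k**3 - k**2 + 13*k + 6), as required.
Evaluate s at k=7 and k=2: -336798 and 54; difference -336852.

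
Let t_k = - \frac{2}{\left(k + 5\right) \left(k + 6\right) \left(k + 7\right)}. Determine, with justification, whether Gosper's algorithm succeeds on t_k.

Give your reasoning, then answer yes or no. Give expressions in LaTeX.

Yes. s_k = \frac{k \left(- k - 11\right)}{30 \left(k + 5\right) \left(k + 6\right)}.

Step 1: r(k) = (k + 5)/(k + 8).
Take A(k)=k + 5, B(k)=k + 8, C(k)=1.
Need (k + 5)·f(k+1) − (k + 7)·f(k) = 1.
d = 2 from the (1,1,0) case.
Match coefficients ⇒ f(k) = k*(k + 11)/60.
So s_k = (B(k−1)f/C)·t_k = (k*(k + 7)*(k + 11)/60)·t_k = k*(-k - 11)/(30*(k + 5)*(k + 6)).
Verify: -2/(k**3 + 18*k**2 + 107*k + 210) matches t_k.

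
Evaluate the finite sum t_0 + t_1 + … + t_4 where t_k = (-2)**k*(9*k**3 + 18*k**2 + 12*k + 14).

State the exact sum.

Σ = 11812

t_(k+1)/t_k = 2*(-9*k**3 - 45*k**2 - 75*k - 53)/(9*k**3 + 18*k**2 + 12*k + 14).
A = -2, B = 1, C = k**3 + 2*k**2 + 4*k/3 + 14/9.
f must satisfy (-2)·f(k+1) − (1)·f(k) = k**3 + 2*k**2 + 4*k/3 + 14/9.
d = 3 from the (0,0,3) case.
Solve for f: f(k) = -(3*k**3 - 2*k + 4)/9 (degree 3 ≤ 3).
Get s_k = R·t_k = (-2)**k*(-3*k**3 + 2*k - 4) with R(k) = B(k−1)f(k)/C(k) = -(3*k**3 - 2*k + 4)/(9*k**3 + 18*k**2 + 12*k + 14).
Verify: (-2)**k*(9*k**3 + 18*k**2 + 12*k + 14) matches t_k.
Telescoping: Σ = s_(5) − s_(0) = 11808 − (-4) = 11812.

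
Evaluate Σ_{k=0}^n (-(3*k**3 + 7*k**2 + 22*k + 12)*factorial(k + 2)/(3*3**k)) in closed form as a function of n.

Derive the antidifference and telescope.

t_(k+1)/t_k = (3*k**4 + 25*k**3 + 93*k**2 + 179*k + 132)/(3*(3*k**3 + 7*k**2 + 22*k + 12)).
Gosper form: A/B · C(k+1)/C(k) with A=k/3 + 1, B=1, C=k**3 + 7*k**2/3 + 22*k/3 + 4.
Set up (k/3 + 1)·f(k+1) − (1)·f(k) − (k**3 + 7*k**2/3 + 22*k/3 + 4) = 0.
d = 2 from the (1,0,3) case.
Coefficient equations give f(k) = k*(3*k + 1).
Certificate R = B(k−1)f/C = 3*k*(3*k + 1)/(3*k**3 + 7*k**2 + 22*k + 12) gives s_k = -k*(3*k + 1)*factorial(k + 2)/3**k.
s_(k+1) − s_k = -(3*k**3 + 7*k**2 + 22*k + 12)*factorial(k + 2)/(3*3**k) = t_k.
Evaluate: s_(n+1) = -3**(-n - 1)*(n + 1)*(3*n + 4)*factorial(n + 3); subtract s_(0) = 0 ⇒ S(n) = -3**(-n - 1)*(n + 1)*(3*n + 4)*factorial(n + 3).

S(n) = -3**(-n - 1)*(n + 1)*(3*n + 4)*factorial(n + 3)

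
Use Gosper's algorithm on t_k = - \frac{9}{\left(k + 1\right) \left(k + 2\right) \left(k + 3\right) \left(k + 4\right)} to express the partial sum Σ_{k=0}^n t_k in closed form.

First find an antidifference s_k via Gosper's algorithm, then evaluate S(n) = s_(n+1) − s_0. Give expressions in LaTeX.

The ratio is (k + 1)/(k + 5).
Gosper form: A/B · C(k+1)/C(k) with A=k + 1, B=k + 5, C=1.
Need (k + 1)·f(k+1) − (k + 4)·f(k) = 1.
Bound: deg f ≤ 3.
Match coefficients ⇒ f(k) = k*(k**2 + 6*k + 11)/18.
Get s_k = R·t_k = k*(-k**2 - 6*k - 11)/(2*(k + 1)*(k + 2)*(k + 3)) with R(k) = B(k−1)f(k)/C(k) = k*(k + 4)*(k**2 + 6*k + 11)/18.
s_(k+1) − s_k = -9/(k**4 + 10*k**3 + 35*k**2 + 50*k + 24) = t_k.
Evaluate: s_(n+1) = (-n**3 - 9*n**2 - 26*n - 18)/(2*(n**3 + 9*n**2 + 26*n + 24)); subtract s_(0) = 0 ⇒ S(n) = (-n**3 - 9*n**2 - 26*n - 18)/(2*(n**3 + 9*n**2 + 26*n + 24)).

S(n) = \frac{- n^{3} - 9 n^{2} - 26 n - 18}{2 \left(n^{3} + 9 n^{2} + 26 n + 24\right)}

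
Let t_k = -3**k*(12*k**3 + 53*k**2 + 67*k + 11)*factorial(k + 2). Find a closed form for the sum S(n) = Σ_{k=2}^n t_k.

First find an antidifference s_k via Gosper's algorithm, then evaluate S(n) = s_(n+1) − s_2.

Compute t_(k+1)/t_k: get 3*(12*k**4 + 125*k**3 + 476*k**2 + 770*k + 429)/(12*k**3 + 53*k**2 + 67*k + 11).
A = 3*k + 9, B = 1, C = k**3 + 53*k**2/12 + 67*k/12 + 11/12.
Key eq: (3*k + 9)·f(k+1) = (1)·f(k) + (k**3 + 53*k**2/12 + 67*k/12 + 11/12).
Degrees (1,0,3) ⇒ d ≤ 2.
Match coefficients ⇒ f(k) = (4*k**2 - k - 2)/12.
Certificate R = B(k−1)f/C = (4*k**2 - k - 2)/(12*k**3 + 53*k**2 + 67*k + 11) gives s_k = 3**k*(-4*k**2 + k + 2)*factorial(k + 2).
s_(k+1) − s_k = -3**k*(12*k**3 + 53*k**2 + 67*k + 11)*factorial(k + 2) = t_k.
Telescope: S(n) = s_(n+1) − s_(2) = -3**(n + 1)*(4*n**2 + 7*n + 1)*factorial(n + 3) − (-2592) = -12*3**n*n**2*factorial(n + 3) - 21*3**n*n*factorial(n + 3) - 3*3**n*factorial(n + 3) + 2592.

S(n) = -12*3**n*n**2*factorial(n + 3) - 21*3**n*n*factorial(n + 3) - 3*3**n*factorial(n + 3) + 2592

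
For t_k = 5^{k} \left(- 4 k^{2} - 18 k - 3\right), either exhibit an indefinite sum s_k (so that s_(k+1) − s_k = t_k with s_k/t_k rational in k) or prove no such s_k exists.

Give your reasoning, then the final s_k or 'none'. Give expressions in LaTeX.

s_k = 5^{k} \left(- k^{2} - 2 k + 3\right)

r(k) = 5*(4*k**2 + 26*k + 25)/(4*k**2 + 18*k + 3) after simplifying.
Factor: A=5; B=1; C=k**2 + 9*k/2 + 3/4.
Need (5)·f(k+1) − (1)·f(k) = k**2 + 9*k/2 + 3/4.
Degrees (0,0,2) ⇒ d ≤ 2.
Solve for f: f(k) = (k - 1)*(k + 3)/4 (degree 2 ≤ 2).
R(k) = B(k−1)·f(k)/C(k) = (k - 1)*(k + 3)/(4*k**2 + 18*k + 3); s_k = R·t_k = 5**k*(-k**2 - 2*k + 3).
Check: Δs_k = 5**k*(-4*k**2 - 18*k - 3). ✓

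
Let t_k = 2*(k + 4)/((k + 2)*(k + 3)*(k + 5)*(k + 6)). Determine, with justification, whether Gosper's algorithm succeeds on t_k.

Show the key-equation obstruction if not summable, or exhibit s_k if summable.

Step 1: r(k) = (k + 2)*(k + 5)**2/((k + 4)**2*(k + 7)).
A = k + 2, B = k + 7, C = k**2 + 8*k + 16.
f must satisfy (k + 2)·f(k+1) − (k + 6)·f(k) = k**2 + 8*k + 16.
Degrees (1,1,2) ⇒ d ≤ 4.
A polynomial solution: f(k) = k*(k + 3)*(k + 4)*(k + 7)/20.
Certificate R = B(k−1)f/C = k*(k + 3)*(k + 6)*(k + 7)/(20*(k + 4)) gives s_k = k*(k + 7)/(10*(k**2 + 7*k + 10)).
Δs = 2*(k + 4)/(k**4 + 16*k**3 + 91*k**2 + 216*k + 180), as required.

Yes. s_k = k*(k + 7)/(10*(k**2 + 7*k + 10)).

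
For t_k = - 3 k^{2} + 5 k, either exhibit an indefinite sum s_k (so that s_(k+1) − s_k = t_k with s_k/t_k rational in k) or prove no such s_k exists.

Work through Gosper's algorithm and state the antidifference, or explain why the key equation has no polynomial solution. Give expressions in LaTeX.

s_k = k \left(- k^{2} + 4 k - 3\right)

Step 1: r(k) = (3*k**2 + k - 2)/(k*(3*k - 5)).
Gosper form: A/B · C(k+1)/C(k) with A=1, B=1, C=k**2 - 5*k/3.
f must satisfy (1)·f(k+1) − (1)·f(k) = k**2 - 5*k/3.
From deg A=0, deg B=0, deg C=2: d=3.
Solve for f: f(k) = k*(k - 3)*(k - 1)/3 (degree 3 ≤ 3).
So s_k = (B(k−1)f/C)·t_k = ((k - 3)*(k - 1)/(3*k - 5))·t_k = k*(-k**2 + 4*k - 3).
Check: Δs_k = k*(5 - 3*k). ✓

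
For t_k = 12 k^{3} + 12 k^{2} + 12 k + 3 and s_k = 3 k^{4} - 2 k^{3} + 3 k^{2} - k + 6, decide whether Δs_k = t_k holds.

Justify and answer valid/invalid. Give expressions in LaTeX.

s_(k+1) = 3*k**4 + 10*k**3 + 15*k**2 + 11*k + 9
s_(k+1) − s_k = 12*k**3 + 12*k**2 + 12*k + 3
(s_(k+1) − s_k) − t_k = 0

valid (s_(k+1) − s_k reduces to t_k)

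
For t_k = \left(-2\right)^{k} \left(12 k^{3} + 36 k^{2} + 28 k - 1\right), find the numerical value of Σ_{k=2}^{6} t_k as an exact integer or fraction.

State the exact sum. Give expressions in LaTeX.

Step 1: r(k) = 2*(-12*k**3 - 72*k**2 - 136*k - 75)/(12*k**3 + 36*k**2 + 28*k - 1).
A = -2, B = 1, C = k**3 + 3*k**2 + 7*k/3 - 1/12.
f must satisfy (-2)·f(k+1) − (1)·f(k) = k**3 + 3*k**2 + 7*k/3 - 1/12.
d = 3 from the (0,0,3) case.
Solving with deg f ≤ 3: f(k) = -(4*k**3 + 4*k**2 - 4*k - 3)/12.
Get s_k = R·t_k = (-2)**k*(-4*k**3 - 4*k**2 + 4*k + 3) with R(k) = B(k−1)f(k)/C(k) = -(4*k**3 + 4*k**2 - 4*k - 3)/(12*k**3 + 36*k**2 + 28*k - 1).
Check: Δs_k = (-2)**k*(12*k**3 + 36*k**2 + 28*k - 1). ✓
Telescoping: Σ = s_(7) − s_(2) = 196736 − (-148) = 196884.

Σ = 196884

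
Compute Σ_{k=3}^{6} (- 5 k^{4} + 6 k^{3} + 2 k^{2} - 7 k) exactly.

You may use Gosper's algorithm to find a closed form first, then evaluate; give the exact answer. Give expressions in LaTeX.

Compute t_(k+1)/t_k: get (5*k**4 + 14*k**3 + 10*k**2 + 5*k + 4)/(k*(5*k**3 - 6*k**2 - 2*k + 7)).
So A=1 and B=1, with C=k**4 - 6*k**3/5 - 2*k**2/5 + 7*k/5.
f must satisfy (1)·f(k+1) − (1)·f(k) = k**4 - 6*k**3/5 - 2*k**2/5 + 7*k/5.
d = 5 from the (0,0,4) case.
A polynomial solution: f(k) = k*(k - 1)*(k**3 - 3*k**2 + k + 4)/5.
R(k) = B(k−1)·f(k)/C(k) = (k - 1)*(k**3 - 3*k**2 + k + 4)/(5*k**3 - 6*k**2 - 2*k + 7); s_k = R·t_k = k*(-k**4 + 4*k**3 - 4*k**2 - 3*k + 4).
Verify: k*(-5*k**3 + 6*k**2 + 2*k - 7) matches t_k.
Sum = s_(7) − s_(3); s_(7) = -8694, s_(3) = -42 ⇒ -8652.

Σ = -8652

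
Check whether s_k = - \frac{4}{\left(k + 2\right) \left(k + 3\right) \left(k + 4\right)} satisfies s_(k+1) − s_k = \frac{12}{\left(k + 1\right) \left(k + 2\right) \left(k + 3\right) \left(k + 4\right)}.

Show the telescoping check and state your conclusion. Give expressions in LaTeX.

s_(k+1) = -4/((k + 3)*(k + 4)*(k + 5))
s_(k+1) − s_k = 12/((k + 2)*(k + 3)*(k + 4)*(k + 5))
(s_(k+1) − s_k) − t_k = -48/((k + 1)*(k + 2)*(k + 3)*(k + 4)*(k + 5))

Invalid: residual - \frac{48}{k^{5} + 15 k^{4} + 85 k^{3} + 225 k^{2} + 274 k + 120} ≠ 0.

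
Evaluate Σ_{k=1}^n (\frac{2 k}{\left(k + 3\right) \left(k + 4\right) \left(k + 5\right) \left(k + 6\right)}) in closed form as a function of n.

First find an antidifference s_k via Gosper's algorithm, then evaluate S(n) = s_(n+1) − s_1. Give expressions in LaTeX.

S(n) = \frac{n \left(n^{2} + 15 n + 14\right)}{60 \left(n^{3} + 15 n^{2} + 74 n + 120\right)}

Ratio r(k) = (k + 1)*(k + 3)/(k*(k + 7)).
Gosper form: A/B · C(k+1)/C(k) with A=k + 3, B=k + 7, C=k.
Set up (k + 3)·f(k+1) − (k + 6)·f(k) − (k) = 0.
From deg A=1, deg B=1, deg C=1: d=3.
A polynomial solution: f(k) = k*(k - 1)*(k + 13)/120.
R(k) = B(k−1)·f(k)/C(k) = (k - 1)*(k + 6)*(k + 13)/120; s_k = R·t_k = k*(k**2 + 12*k - 13)/(60*(k + 3)*(k + 4)*(k + 5)).
s_(k+1) − s_k = 2*k/(k**4 + 18*k**3 + 119*k**2 + 342*k + 360) = t_k.
Σ_(k=1)^n t_k = s_(n+1) − s_(1) = (n*(n**2 + 15*n + 14)/(60*(n**3 + 15*n**2 + 74*n + 120))) − (0), i.e. n*(n**2 + 15*n + 14)/(60*(n**3 + 15*n**2 + 74*n + 120)).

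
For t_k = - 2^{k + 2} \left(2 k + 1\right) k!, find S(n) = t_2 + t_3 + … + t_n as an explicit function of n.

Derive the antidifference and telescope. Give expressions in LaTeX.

Ratio r(k) = 2*(k + 1)*(2*k + 3)/(2*k + 1).
Take A(k)=2*k + 2, B(k)=1, C(k)=k + 1/2.
Key eq: (2*k + 2)·f(k+1) = (1)·f(k) + (k + 1/2).
From deg A=1, deg B=0, deg C=1: d=0.
Coefficient equations give f(k) = 1/2.
Then R = B(k−1)f/C = 1/(2*k + 1), so s_k = R(k)·t_k = -2**(k + 2)*factorial(k).
Check: Δs_k = -2**(k + 2)*(2*k + 1)*factorial(k). ✓
Telescope: S(n) = s_(n+1) − s_(2) = -2**(n + 3)*factorial(n + 1) − (-32) = -8*2**n*factorial(n + 1) + 32.

S(n) = - 8 \cdot 2^{n} \left(n + 1\right)! + 32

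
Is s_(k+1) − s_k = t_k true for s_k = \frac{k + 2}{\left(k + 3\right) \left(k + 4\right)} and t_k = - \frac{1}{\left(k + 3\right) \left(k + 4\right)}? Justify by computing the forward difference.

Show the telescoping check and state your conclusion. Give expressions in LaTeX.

s_(k+1) = (k + 3)/((k + 4)*(k + 5))
s_(k+1) − s_k = (-k - 1)/(k**3 + 12*k**2 + 47*k + 60)
(s_(k+1) − s_k) − t_k = 4/(k**3 + 12*k**2 + 47*k + 60)

Invalid: residual \frac{4}{k^{3} + 12 k^{2} + 47 k + 60} ≠ 0.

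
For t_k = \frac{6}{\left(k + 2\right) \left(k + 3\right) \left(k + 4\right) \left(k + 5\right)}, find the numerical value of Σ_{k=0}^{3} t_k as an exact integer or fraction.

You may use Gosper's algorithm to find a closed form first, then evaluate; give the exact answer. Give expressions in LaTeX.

t_(k+1)/t_k = (k + 2)/(k + 6).
Normal form (A,B,C) = (k + 2, k + 6, 1).
Need (k + 2)·f(k+1) − (k + 5)·f(k) = 1.
Degrees (1,1,0) ⇒ d ≤ 3.
Coefficient equations give f(k) = k*(k**2 + 9*k + 26)/72.
Get s_k = R·t_k = k*(k**2 + 9*k + 26)/(12*(k + 2)*(k + 3)*(k + 4)) with R(k) = B(k−1)f(k)/C(k) = k*(k + 5)*(k**2 + 9*k + 26)/72.
s_(k+1) − s_k = 6/(k**4 + 14*k**3 + 71*k**2 + 154*k + 120) = t_k.
Evaluate s at k=4 and k=0: 13/168 and 0; difference 13/168.

Σ = 13/168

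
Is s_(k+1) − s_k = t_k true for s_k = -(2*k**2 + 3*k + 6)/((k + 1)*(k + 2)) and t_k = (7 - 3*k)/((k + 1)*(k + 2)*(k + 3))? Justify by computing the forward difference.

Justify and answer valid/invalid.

Valid: the claim telescopes to t_k.

s_(k+1) = (-3*k - 2*(k + 1)**2 - 9)/((k + 2)*(k + 3))
s_(k+1) − s_k = (7 - 3*k)/(k**3 + 6*k**2 + 11*k + 6)
(s_(k+1) − s_k) − t_k = 0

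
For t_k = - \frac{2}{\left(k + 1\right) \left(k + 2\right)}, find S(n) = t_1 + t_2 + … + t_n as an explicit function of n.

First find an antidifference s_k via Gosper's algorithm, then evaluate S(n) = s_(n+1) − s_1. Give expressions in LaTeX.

t_(k+1)/t_k = (k + 1)/(k + 3).
A = k + 1, B = k + 3, C = 1.
Key eq: (k + 1)·f(k+1) = (k + 2)·f(k) + (1).
deg f ≤ 1 (via 1,1,0).
Solve for f: f(k) = k (degree 1 ≤ 1).
Get s_k = R·t_k = -2*k/(k + 1) with R(k) = B(k−1)f(k)/C(k) = k*(k + 2).
Δs = -2/(k**2 + 3*k + 2), as required.
Telescope: S(n) = s_(n+1) − s_(1) = 2*(-n - 1)/(n + 2) − (-1) = -n/(n + 2).

S(n) = - \frac{n}{n + 2}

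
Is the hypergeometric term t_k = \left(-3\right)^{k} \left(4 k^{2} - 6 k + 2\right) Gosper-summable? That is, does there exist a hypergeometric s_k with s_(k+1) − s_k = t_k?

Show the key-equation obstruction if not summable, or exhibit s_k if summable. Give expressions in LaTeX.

Step 1: r(k) = 3*k*(-2*k - 1)/(2*k**2 - 3*k + 1).
Normal form (A,B,C) = (-3, 1, k**2 - 3*k/2 + 1/2).
Set up (-3)·f(k+1) − (1)·f(k) − (k**2 - 3*k/2 + 1/2) = 0.
d = 2 from the (0,0,2) case.
Solving with deg f ≤ 2: f(k) = -(k - 2)*(k - 1)/4.
Then R = B(k−1)f/C = -(k - 2)/(2*(2*k - 1)), so s_k = R(k)·t_k = (-3)**k*(-k**2 + 3*k - 2).
s_(k+1) − s_k = (-3)**k*(4*k**2 - 6*k + 2) = t_k.

Yes. s_k = \left(-3\right)^{k} \left(- k^{2} + 3 k - 2\right).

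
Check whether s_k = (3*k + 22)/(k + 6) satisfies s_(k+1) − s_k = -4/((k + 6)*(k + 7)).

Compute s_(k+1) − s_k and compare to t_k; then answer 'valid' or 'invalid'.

Valid — Δs_k = t_k.

s_(k+1) = (3*k + 25)/(k + 7)
s_(k+1) − s_k = -4/(k**2 + 13*k + 42)
(s_(k+1) − s_k) − t_k = 0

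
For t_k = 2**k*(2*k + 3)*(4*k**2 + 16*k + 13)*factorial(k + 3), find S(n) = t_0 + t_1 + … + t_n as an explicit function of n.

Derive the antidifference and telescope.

r(k) = 2*(8*k**4 + 100*k**3 + 458*k**2 + 909*k + 660)/(8*k**3 + 44*k**2 + 74*k + 39) after simplifying.
A = 2*k + 8, B = 1, C = k**3 + 11*k**2/2 + 37*k/4 + 39/8.
Need (2*k + 8)·f(k+1) − (1)·f(k) = k**3 + 11*k**2/2 + 37*k/4 + 39/8.
From deg A=1, deg B=0, deg C=3: d=2.
Match coefficients ⇒ f(k) = (4*k**2 + 1)/8.
So s_k = (B(k−1)f/C)·t_k = ((4*k**2 + 1)/((2*k + 3)*(4*k**2 + 16*k + 13)))·t_k = 2**k*(4*k**2 + 1)*factorial(k + 3).
Check: Δs_k = 2**k*(2*k + 3)*(4*k**2 + 16*k + 13)*factorial(k + 3). ✓
Telescope: S(n) = s_(n+1) − s_(0) = 2**(n + 1)*(4*n**2 + 8*n + 5)*factorial(n + 4) − (6) = 8*2**n*n**2*factorial(n + 4) + 16*2**n*n*factorial(n + 4) + 10*2**n*factorial(n + 4) - 6.

S(n) = 8*2**n*n**2*factorial(n + 4) + 16*2**n*n*factorial(n + 4) + 10*2**n*factorial(n + 4) - 6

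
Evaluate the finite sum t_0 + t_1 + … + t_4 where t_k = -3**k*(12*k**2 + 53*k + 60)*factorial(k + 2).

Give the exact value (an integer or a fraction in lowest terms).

Σ = -28168554

Step 1: r(k) = 3*(12*k**3 + 113*k**2 + 356*k + 375)/(12*k**2 + 53*k + 60).
Take A(k)=3*k + 9, B(k)=1, C(k)=k**2 + 53*k/12 + 5.
Solve (3*k + 9)·f(k+1) − (1)·f(k) = k**2 + 53*k/12 + 5.
deg f ≤ 1 (via 1,0,2).
Solving with deg f ≤ 1: f(k) = (4*k + 3)/12.
R(k) = B(k−1)·f(k)/C(k) = (4*k + 3)/(12*k**2 + 53*k + 60); s_k = R·t_k = -3**k*(4*k + 3)*factorial(k + 2).
Δs = -3**k*(12*k**2 + 53*k + 60)*factorial(k + 2), as required.
Evaluate s at k=5 and k=0: -28168560 and -6; difference -28168554.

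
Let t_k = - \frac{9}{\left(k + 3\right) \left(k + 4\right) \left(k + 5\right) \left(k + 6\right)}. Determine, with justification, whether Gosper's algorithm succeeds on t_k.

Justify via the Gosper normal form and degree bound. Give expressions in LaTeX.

Yes. s_k = \frac{k \left(- k^{2} - 12 k - 47\right)}{20 \left(k + 3\right) \left(k + 4\right) \left(k + 5\right)}.

r(k) = (k + 3)/(k + 7) after simplifying.
A = k + 3, B = k + 7, C = 1.
Set up (k + 3)·f(k+1) − (k + 6)·f(k) − (1) = 0.
From deg A=1, deg B=1, deg C=0: d=3.
Solve for f: f(k) = k*(k**2 + 12*k + 47)/180 (degree 3 ≤ 3).
Then R = B(k−1)f/C = k*(k + 6)*(k**2 + 12*k + 47)/180, so s_k = R(k)·t_k = k*(-k**2 - 12*k - 47)/(20*(k + 3)*(k + 4)*(k + 5)).
Check: Δs_k = -9/(k**4 + 18*k**3 + 119*k**2 + 342*k + 360). ✓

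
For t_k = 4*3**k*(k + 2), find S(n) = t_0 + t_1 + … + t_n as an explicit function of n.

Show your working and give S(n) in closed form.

Compute t_(k+1)/t_k: get 3*(k + 3)/(k + 2).
Normal form (A,B,C) = (3, 1, k + 2).
Need (3)·f(k+1) − (1)·f(k) = k + 2.
Bound: deg f ≤ 1.
A polynomial solution: f(k) = (2*k + 1)/4.
R(k) = B(k−1)·f(k)/C(k) = (2*k + 1)/(4*(k + 2)); s_k = R·t_k = 3**k*(2*k + 1).
Verify: 4*3**k*(k + 2) matches t_k.
Σ_(k=0)^n t_k = s_(n+1) − s_(0) = (3**(n + 1)*(2*n + 3)) − (1), i.e. 6*3**n*n + 9*3**n - 1.

S(n) = 6*3**n*n + 9*3**n - 1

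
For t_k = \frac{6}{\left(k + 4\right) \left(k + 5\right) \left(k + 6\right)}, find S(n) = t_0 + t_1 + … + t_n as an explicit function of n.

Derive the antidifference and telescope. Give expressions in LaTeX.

S(n) = \frac{3 \left(n^{2} + 11 n + 10\right)}{20 \left(n^{2} + 11 n + 30\right)}

t_(k+1)/t_k = (k + 4)/(k + 7).
Gosper form: A/B · C(k+1)/C(k) with A=k + 4, B=k + 7, C=1.
Solve (k + 4)·f(k+1) − (k + 6)·f(k) = 1.
deg f ≤ 2 (via 1,1,0).
A polynomial solution: f(k) = k*(k + 9)/40.
So s_k = (B(k−1)f/C)·t_k = (k*(k + 6)*(k + 9)/40)·t_k = 3*k*(k + 9)/(20*(k + 4)*(k + 5)).
Verify: 6/(k**3 + 15*k**2 + 74*k + 120) matches t_k.
Evaluate: s_(n+1) = 3*(n**2 + 11*n + 10)/(20*(n**2 + 11*n + 30)); subtract s_(0) = 0 ⇒ S(n) = 3*(n**2 + 11*n + 10)/(20*(n**2 + 11*n + 30)).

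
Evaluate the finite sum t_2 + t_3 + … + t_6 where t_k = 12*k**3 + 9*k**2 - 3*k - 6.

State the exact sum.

The ratio is (4*k**3 + 15*k**2 + 17*k + 4)/(4*k**3 + 3*k**2 - k - 2).
So A=1 and B=1, with C=k**3 + 3*k**2/4 - k/4 - 1/2.
Key eq: (1)·f(k+1) = (1)·f(k) + (k**3 + 3*k**2/4 - k/4 - 1/2).
d = 4 from the (0,0,3) case.
Solve for f: f(k) = k*(k**3 - k**2 - k - 1)/4 (degree 4 ≤ 4).
Get s_k = R·t_k = 3*k*(k**3 - k**2 - k - 1) with R(k) = B(k−1)f(k)/C(k) = k*(k**3 - k**2 - k - 1)/(4*k**3 + 3*k**2 - k - 2).
s_(k+1) − s_k = 12*k**3 + 9*k**2 - 3*k - 6 = t_k.
Telescoping: Σ = s_(7) − s_(2) = 6006 − (6) = 6000.

Σ = 6000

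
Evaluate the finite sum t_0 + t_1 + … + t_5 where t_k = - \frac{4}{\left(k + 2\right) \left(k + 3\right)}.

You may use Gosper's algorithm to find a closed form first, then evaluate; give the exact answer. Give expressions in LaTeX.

Σ = -3/2

Step 1: r(k) = (k + 2)/(k + 4).
Take A(k)=k + 2, B(k)=k + 4, C(k)=1.
Set up (k + 2)·f(k+1) − (k + 3)·f(k) − (1) = 0.
deg f ≤ 1 (via 1,1,0).
Match coefficients ⇒ f(k) = k/2.
Then R = B(k−1)f/C = k*(k + 3)/2, so s_k = R(k)·t_k = -2*k/(k + 2).
Check: Δs_k = -4/(k**2 + 5*k + 6). ✓
Sum = s_(6) − s_(0); s_(6) = -3/2, s_(0) = 0 ⇒ -3/2.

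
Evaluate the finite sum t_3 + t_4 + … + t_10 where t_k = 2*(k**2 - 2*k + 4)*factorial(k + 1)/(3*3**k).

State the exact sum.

Σ = 3942256/81

t_(k+1)/t_k = (k + 2)*(-2*k + (k + 1)**2 + 2)/(3*(k**2 - 2*k + 4)).
A = k/3 + 2/3, B = 1, C = k**2 - 2*k + 4.
Set up (k/3 + 2/3)·f(k+1) − (1)·f(k) − (k**2 - 2*k + 4) = 0.
Degrees (1,0,2) ⇒ d ≤ 1.
Solving with deg f ≤ 1: f(k) = 3*(k - 2).
So s_k = (B(k−1)f/C)·t_k = (3*(k - 2)/(k**2 - 2*k + 4))·t_k = 2*(k - 2)*factorial(k + 1)/3**k.
s_(k+1) − s_k = 2*(k**2 - 2*k + 4)*factorial(k + 1)/(3*3**k) = t_k.
Telescoping: Σ = s_(11) − s_(3) = 3942400/81 − (16/9) = 3942256/81.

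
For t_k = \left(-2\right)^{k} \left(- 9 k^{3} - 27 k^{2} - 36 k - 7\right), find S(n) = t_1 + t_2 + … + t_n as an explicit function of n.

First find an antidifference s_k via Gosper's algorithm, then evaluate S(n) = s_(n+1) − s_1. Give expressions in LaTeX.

S(n) = - 6 \left(-2\right)^{n} n^{3} - 24 \left(-2\right)^{n} n^{2} - 34 \left(-2\right)^{n} n - 10 \left(-2\right)^{n} + 10

Compute t_(k+1)/t_k: get 2*(-9*k**3 - 54*k**2 - 117*k - 79)/(9*k**3 + 27*k**2 + 36*k + 7).
Normal form (A,B,C) = (-2, 1, k**3 + 3*k**2 + 4*k + 7/9).
Key eq: (-2)·f(k+1) = (1)·f(k) + (k**3 + 3*k**2 + 4*k + 7/9).
From deg A=0, deg B=0, deg C=3: d=3.
Solve for f: f(k) = -(3*k**3 + 3*k**2 + 2*k - 3)/9 (degree 3 ≤ 3).
R(k) = B(k−1)·f(k)/C(k) = -(3*k**3 + 3*k**2 + 2*k - 3)/(9*k**3 + 27*k**2 + 36*k + 7); s_k = R·t_k = (-2)**k*(3*k**3 + 3*k**2 + 2*k - 3).
Check: Δs_k = (-2)**k*(-9*k**3 - 27*k**2 - 36*k - 7). ✓
Telescope: S(n) = s_(n+1) − s_(1) = (-2)**(n + 1)*(3*n**3 + 12*n**2 + 17*n + 5) − (-10) = -6*(-2)**n*n**3 - 24*(-2)**n*n**2 - 34*(-2)**n*n - 10*(-2)**n + 10.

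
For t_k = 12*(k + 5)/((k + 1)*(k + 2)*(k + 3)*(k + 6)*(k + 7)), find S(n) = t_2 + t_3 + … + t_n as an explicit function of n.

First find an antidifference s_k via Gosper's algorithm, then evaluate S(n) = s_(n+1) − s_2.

Step 1: r(k) = (k + 1)*(k + 6)**2/((k + 4)*(k + 5)*(k + 8)).
A = k + 1, B = k + 8, C = k**3 + 14*k**2 + 65*k + 100.
f must satisfy (k + 1)·f(k+1) − (k + 7)·f(k) = k**3 + 14*k**2 + 65*k + 100.
deg f ≤ 6 (via 1,1,3).
Solving with deg f ≤ 6: f(k) = k*(k + 3)*(k + 4)**2*(k + 5)**2/36.
R(k) = B(k−1)·f(k)/C(k) = k*(k + 3)*(k + 4)*(k + 7)/36; s_k = R·t_k = k*(k**2 + 9*k + 20)/(3*(k**3 + 9*k**2 + 20*k + 12)).
Verify: 12*(k + 5)/(k**5 + 19*k**4 + 131*k**3 + 401*k**2 + 540*k + 252) matches t_k.
Σ_(k=2)^n t_k = s_(n+1) − s_(2) = ((n**3 + 12*n**2 + 41*n + 30)/(3*(n**3 + 12*n**2 + 41*n + 42))) − (7/24), i.e. (n**3 + 12*n**2 + 41*n - 54)/(24*(n**3 + 12*n**2 + 41*n + 42)).

S(n) = (n**3 + 12*n**2 + 41*n - 54)/(24*(n**3 + 12*n**2 + 41*n + 42))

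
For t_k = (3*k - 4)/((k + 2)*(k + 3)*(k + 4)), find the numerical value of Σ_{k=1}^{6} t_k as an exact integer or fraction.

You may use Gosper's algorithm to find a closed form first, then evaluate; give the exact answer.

Σ = 4/45

Ratio r(k) = (k + 2)*(3*k - 1)/((k + 5)*(3*k - 4)).
A = k + 2, B = k + 5, C = k - 4/3.
Key eq: (k + 2)·f(k+1) = (k + 4)·f(k) + (k - 4/3).
deg f ≤ 2 (via 1,1,1).
Match coefficients ⇒ f(k) = k*(k - 13)/18.
Then R = B(k−1)f/C = k*(k - 13)*(k + 4)/(6*(3*k - 4)), so s_k = R(k)·t_k = k*(k - 13)/(6*(k + 2)*(k + 3)).
Δs = (3*k - 4)/(k**3 + 9*k**2 + 26*k + 24), as required.
Telescoping: Σ = s_(7) − s_(1) = -7/90 − (-1/6) = 4/45.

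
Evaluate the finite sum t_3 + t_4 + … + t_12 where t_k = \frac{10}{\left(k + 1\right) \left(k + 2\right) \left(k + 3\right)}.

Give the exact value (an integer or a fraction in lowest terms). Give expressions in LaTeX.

Ratio r(k) = (k + 1)/(k + 4).
Gosper form: A/B · C(k+1)/C(k) with A=k + 1, B=k + 4, C=1.
Need (k + 1)·f(k+1) − (k + 3)·f(k) = 1.
deg f ≤ 2 (via 1,1,0).
A polynomial solution: f(k) = k*(k + 3)/4.
R(k) = B(k−1)·f(k)/C(k) = k*(k + 3)**2/4; s_k = R·t_k = 5*k*(k + 3)/(2*(k + 1)*(k + 2)).
Check: Δs_k = 10/(k**3 + 6*k**2 + 11*k + 6). ✓
Telescoping: Σ = s_(13) − s_(3) = 52/21 − (9/4) = 19/84.

Σ = 19/84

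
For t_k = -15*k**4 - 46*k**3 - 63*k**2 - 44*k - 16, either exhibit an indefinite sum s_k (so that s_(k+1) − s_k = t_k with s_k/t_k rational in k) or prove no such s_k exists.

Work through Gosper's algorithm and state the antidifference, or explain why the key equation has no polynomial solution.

Compute t_(k+1)/t_k: get (15*k**4 + 106*k**3 + 291*k**2 + 368*k + 184)/(15*k**4 + 46*k**3 + 63*k**2 + 44*k + 16).
A = 1, B = 1, C = k**4 + 46*k**3/15 + 21*k**2/5 + 44*k/15 + 16/15.
Solve (1)·f(k+1) − (1)·f(k) = k**4 + 46*k**3/15 + 21*k**2/5 + 44*k/15 + 16/15.
deg f ≤ 5 (via 0,0,4).
Match coefficients ⇒ f(k) = k*(3*k**4 + 4*k**3 + 3*k**2 + 2*k + 4)/15.
Then R = B(k−1)f/C = k*(3*k**4 + 4*k**3 + 3*k**2 + 2*k + 4)/(15*k**4 + 46*k**3 + 63*k**2 + 44*k + 16), so s_k = R(k)·t_k = k*(-3*k**4 - 4*k**3 - 3*k**2 - 2*k - 4).
s_(k+1) − s_k = -15*k**4 - 46*k**3 - 63*k**2 - 44*k - 16 = t_k.

s_k = k*(-3*k**4 - 4*k**3 - 3*k**2 - 2*k - 4)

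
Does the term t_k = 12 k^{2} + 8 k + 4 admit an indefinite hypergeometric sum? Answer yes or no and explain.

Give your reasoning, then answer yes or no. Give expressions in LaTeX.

t_(k+1)/t_k = (3*k**2 + 8*k + 6)/(3*k**2 + 2*k + 1).
Gosper form: A/B · C(k+1)/C(k) with A=1, B=1, C=k**2 + 2*k/3 + 1/3.
Key eq: (1)·f(k+1) = (1)·f(k) + (k**2 + 2*k/3 + 1/3).
From deg A=0, deg B=0, deg C=2: d=3.
Coefficient equations give f(k) = k*(2*k**2 - k + 1)/6.
R(k) = B(k−1)·f(k)/C(k) = k*(2*k**2 - k + 1)/(2*(3*k**2 + 2*k + 1)); s_k = R·t_k = 2*k*(2*k**2 - k + 1).
s_(k+1) − s_k = 12*k**2 + 8*k + 4 = t_k.

Yes. s_k = 2 k \left(2 k^{2} - k + 1\right).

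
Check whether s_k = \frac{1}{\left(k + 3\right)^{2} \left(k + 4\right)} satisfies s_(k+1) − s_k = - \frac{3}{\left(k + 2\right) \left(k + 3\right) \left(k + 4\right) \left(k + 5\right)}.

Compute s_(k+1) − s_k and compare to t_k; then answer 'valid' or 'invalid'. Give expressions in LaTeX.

s_(k+1) = 1/((k + 4)**2*(k + 5))
s_(k+1) − s_k = ((k + 3)**2 - (k + 4)*(k + 5))/((k + 3)**2*(k + 4)**2*(k + 5))
(s_(k+1) − s_k) − t_k = 2*(2*k + 7)/(k**6 + 21*k**5 + 181*k**4 + 819*k**3 + 2050*k**2 + 2688*k + 1440)

Invalid: residual \frac{2 \left(2 k + 7\right)}{k^{6} + 21 k^{5} + 181 k^{4} + 819 k^{3} + 2050 k^{2} + 2688 k + 1440} ≠ 0.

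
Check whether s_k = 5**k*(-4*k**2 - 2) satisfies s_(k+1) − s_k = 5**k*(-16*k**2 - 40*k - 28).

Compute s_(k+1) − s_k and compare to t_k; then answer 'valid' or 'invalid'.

s_(k+1) = 5**(k + 1)*(-4*(k + 1)**2 - 2)
s_(k+1) − s_k = 4*5**k*(k**2 - 5*(k + 1)**2 - 2)
(s_(k+1) − s_k) − t_k = 0

valid; difference matches t_k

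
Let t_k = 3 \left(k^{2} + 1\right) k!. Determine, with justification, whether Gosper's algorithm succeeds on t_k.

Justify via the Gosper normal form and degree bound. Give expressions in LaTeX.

Yes. s_k = 3 \left(k - 1\right) k!.

Step 1: r(k) = (k + 1)*((k + 1)**2 + 1)/(k**2 + 1).
So A=k + 1 and B=1, with C=k**2 + 1.
Set up (k + 1)·f(k+1) − (1)·f(k) − (k**2 + 1) = 0.
From deg A=1, deg B=0, deg C=2: d=1.
A polynomial solution: f(k) = k - 1.
Get s_k = R·t_k = 3*(k - 1)*factorial(k) with R(k) = B(k−1)f(k)/C(k) = (k - 1)/(k**2 + 1).
Δs = 3*(k**2 + 1)*factorial(k), as required.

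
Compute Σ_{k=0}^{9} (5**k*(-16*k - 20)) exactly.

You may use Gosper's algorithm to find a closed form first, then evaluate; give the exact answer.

Σ = -390625000

Ratio r(k) = 5*(4*k + 9)/(4*k + 5).
Normal form (A,B,C) = (5, 1, k + 5/4).
Need (5)·f(k+1) − (1)·f(k) = k + 5/4.
deg f ≤ 1 (via 0,0,1).
Match coefficients ⇒ f(k) = k/4.
Get s_k = R·t_k = -4*5**k*k with R(k) = B(k−1)f(k)/C(k) = k/(4*k + 5).
Verify: 5**k*(-16*k - 20) matches t_k.
Sum = s_(10) − s_(0); s_(10) = -390625000, s_(0) = 0 ⇒ -390625000.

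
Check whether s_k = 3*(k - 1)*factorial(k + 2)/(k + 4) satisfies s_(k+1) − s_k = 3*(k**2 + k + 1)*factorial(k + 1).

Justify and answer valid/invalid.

Invalid: residual -6*(k**3 + 5*k**2 + 4*k + 5)*factorial(k + 1)/((k + 4)*(k + 5)) ≠ 0.

s_(k+1) = 3*k*factorial(k + 3)/(k + 5)
s_(k+1) − s_k = 3*(k**3 + 6*k**2 + 8*k + 5)*factorial(k + 2)/((k + 4)*(k + 5))
(s_(k+1) − s_k) − t_k = -6*(k**3 + 5*k**2 + 4*k + 5)*factorial(k + 1)/((k + 4)*(k + 5))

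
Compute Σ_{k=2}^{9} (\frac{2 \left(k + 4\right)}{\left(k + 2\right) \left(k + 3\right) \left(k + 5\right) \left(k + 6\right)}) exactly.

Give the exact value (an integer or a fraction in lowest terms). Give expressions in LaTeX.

Σ = 19/630

The ratio is (k + 2)*(k + 5)**2/((k + 4)**2*(k + 7)).
So A=k + 2 and B=k + 7, with C=k**2 + 8*k + 16.
Need (k + 2)·f(k+1) − (k + 6)·f(k) = k**2 + 8*k + 16.
d = 4 from the (1,1,2) case.
Solve for f: f(k) = k*(k + 3)*(k + 4)*(k + 7)/20 (degree 4 ≤ 4).
Then R = B(k−1)f/C = k*(k + 3)*(k + 6)*(k + 7)/(20*(k + 4)), so s_k = R(k)·t_k = k*(k + 7)/(10*(k**2 + 7*k + 10)).
Check: Δs_k = 2*(k + 4)/(k**4 + 16*k**3 + 91*k**2 + 216*k + 180). ✓
Telescoping: Σ = s_(10) − s_(2) = 17/180 − (9/140) = 19/630.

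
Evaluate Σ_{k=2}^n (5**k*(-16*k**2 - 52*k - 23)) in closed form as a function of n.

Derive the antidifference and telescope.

S(n) = -20*5**n*n**2 - 55*5**n*n - 20*5**n + 475

r(k) = 5*(16*k**2 + 84*k + 91)/(16*k**2 + 52*k + 23) after simplifying.
Take A(k)=5, B(k)=1, C(k)=k**2 + 13*k/4 + 23/16.
Need (5)·f(k+1) − (1)·f(k) = k**2 + 13*k/4 + 23/16.
Bound: deg f ≤ 2.
A polynomial solution: f(k) = (4*k**2 + 3*k - 3)/16.
So s_k = (B(k−1)f/C)·t_k = ((4*k**2 + 3*k - 3)/(16*k**2 + 52*k + 23))·t_k = 5**k*(-4*k**2 - 3*k + 3).
Check: Δs_k = 5**k*(-16*k**2 - 52*k - 23). ✓
s_(n+1) = 5**(n + 1)*(-4*n**2 - 11*n - 4) and s_(2) = -475, so S(n) = -20*5**n*n**2 - 55*5**n*n - 20*5**n + 475.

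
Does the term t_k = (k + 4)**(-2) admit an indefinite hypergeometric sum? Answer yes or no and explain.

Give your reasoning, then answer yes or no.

t_(k+1)/t_k = (k + 4)**2/(k + 5)**2.
Take A(k)=k**2 + 8*k + 16, B(k)=k**2 + 10*k + 25, C(k)=1.
f must satisfy (k**2 + 8*k + 16)·f(k+1) − (k**2 + 8*k + 16)·f(k) = 1.
d = 0 from the (2,2,0) case.
Write f(k) = c0. Then LHS − RHS = -1, requiring -1 = 0: contradictory. No certificate.

No — t_k has no hypergeometric antidifference.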